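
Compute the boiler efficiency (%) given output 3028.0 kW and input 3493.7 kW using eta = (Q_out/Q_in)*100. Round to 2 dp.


eta = (3028.0/3493.7)*100 = 86.67 %

86.67 %


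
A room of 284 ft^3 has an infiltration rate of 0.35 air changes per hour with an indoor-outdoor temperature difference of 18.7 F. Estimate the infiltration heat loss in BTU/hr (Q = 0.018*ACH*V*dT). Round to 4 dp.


Q = 0.018 * 0.35 * 284 * 18.7 = 33.4580 BTU/hr

33.4580 BTU/hr


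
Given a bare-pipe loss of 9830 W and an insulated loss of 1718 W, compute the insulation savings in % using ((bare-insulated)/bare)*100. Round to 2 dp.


Savings = ((9830-1718)/9830)*100 = 82.52 %

82.52 %


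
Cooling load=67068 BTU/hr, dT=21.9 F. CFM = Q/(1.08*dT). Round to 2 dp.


CFM = 67068 / (1.08 * 21.9) = 2835.62

2835.62 CFM


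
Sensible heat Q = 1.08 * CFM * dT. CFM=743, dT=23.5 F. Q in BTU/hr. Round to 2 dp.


Q = 1.08 * 743 * 23.5 = 18857.34 BTU/hr

18857.34 BTU/hr


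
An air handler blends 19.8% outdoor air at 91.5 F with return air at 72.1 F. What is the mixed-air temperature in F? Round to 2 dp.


T_mix = 72.1 + (19.8/100)*(91.5-72.1) = 75.94 F

75.94 F


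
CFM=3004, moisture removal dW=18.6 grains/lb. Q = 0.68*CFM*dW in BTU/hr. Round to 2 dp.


Q = 0.68 * 3004 * 18.6 = 37994.59 BTU/hr

37994.59 BTU/hr


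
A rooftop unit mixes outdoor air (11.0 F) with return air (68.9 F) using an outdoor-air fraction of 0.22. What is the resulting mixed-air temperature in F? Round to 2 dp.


T_mix = 0.22*11.0 + 0.78*68.9 = 56.16 F

56.16 F


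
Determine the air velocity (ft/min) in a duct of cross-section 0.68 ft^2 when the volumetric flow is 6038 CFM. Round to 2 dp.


V = 6038 / 0.68 = 8879.41 ft/min

8879.41 ft/min


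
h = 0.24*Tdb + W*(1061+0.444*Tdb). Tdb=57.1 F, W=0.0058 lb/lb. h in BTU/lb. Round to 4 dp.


h = 0.24*57.1 + 0.0058*(1061+0.444*57.1) = 20.0048 BTU/lb

20.0048 BTU/lb


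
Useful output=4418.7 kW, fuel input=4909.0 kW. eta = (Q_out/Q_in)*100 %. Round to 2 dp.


eta = (4418.7/4909.0)*100 = 90.01 %

90.01 %


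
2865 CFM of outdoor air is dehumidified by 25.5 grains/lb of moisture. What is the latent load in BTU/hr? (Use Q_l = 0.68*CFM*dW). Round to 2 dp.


Q = 0.68 * 2865 * 25.5 = 49679.10 BTU/hr

49679.10 BTU/hr


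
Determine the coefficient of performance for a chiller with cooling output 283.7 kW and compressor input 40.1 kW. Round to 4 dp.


COP = 283.7 / 40.1 = 7.0748

7.0748


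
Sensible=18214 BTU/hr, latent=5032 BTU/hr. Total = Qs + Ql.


Qt = 18214 + 5032 = 23246 BTU/hr

23246 BTU/hr


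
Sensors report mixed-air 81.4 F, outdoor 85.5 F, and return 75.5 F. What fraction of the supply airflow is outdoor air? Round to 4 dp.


frac = (81.4 - 75.5) / (85.5 - 75.5) = 0.5900

0.5900


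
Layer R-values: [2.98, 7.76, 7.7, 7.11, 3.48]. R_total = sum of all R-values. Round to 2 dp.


R_total = 2.98 + 7.76 + 7.7 + 7.11 + 3.48 = 29.03

29.03


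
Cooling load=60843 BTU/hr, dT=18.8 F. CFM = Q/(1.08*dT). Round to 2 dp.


CFM = 60843 / (1.08 * 18.8) = 2996.60

2996.60 CFM


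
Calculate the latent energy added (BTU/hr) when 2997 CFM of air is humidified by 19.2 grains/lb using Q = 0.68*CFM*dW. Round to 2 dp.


Q = 0.68 * 2997 * 19.2 = 39128.83 BTU/hr

39128.83 BTU/hr


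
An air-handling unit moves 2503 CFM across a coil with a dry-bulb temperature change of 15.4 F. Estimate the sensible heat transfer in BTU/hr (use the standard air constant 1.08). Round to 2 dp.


Q = 1.08 * 2503 * 15.4 = 41629.90 BTU/hr

41629.90 BTU/hr


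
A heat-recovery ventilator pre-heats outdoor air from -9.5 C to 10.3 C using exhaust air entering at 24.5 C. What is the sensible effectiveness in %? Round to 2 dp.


eff = (10.3-(-9.5))/(24.5-(-9.5))*100 = 58.24 %

58.24 %


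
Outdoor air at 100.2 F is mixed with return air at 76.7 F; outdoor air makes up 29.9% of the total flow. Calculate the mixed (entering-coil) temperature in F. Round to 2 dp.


T_mix = 76.7 + (29.9/100)*(100.2-76.7) = 83.73 F

83.73 F


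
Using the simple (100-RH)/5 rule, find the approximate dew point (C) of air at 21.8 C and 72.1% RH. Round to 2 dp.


Td = 21.8 - (100-72.1)/5 = 16.22 C

16.22 C


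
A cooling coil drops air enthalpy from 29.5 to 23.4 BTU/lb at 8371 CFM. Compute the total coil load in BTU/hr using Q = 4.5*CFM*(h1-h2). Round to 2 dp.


Q = 4.5 * 8371 * (29.5 - 23.4) = 229783.95 BTU/hr

229783.95 BTU/hr


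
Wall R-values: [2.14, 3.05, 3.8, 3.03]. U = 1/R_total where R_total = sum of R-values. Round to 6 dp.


R_total = 2.14 + 3.05 + 3.8 + 3.03 = 12.02
U = 1/12.02 = 0.083195

0.083195


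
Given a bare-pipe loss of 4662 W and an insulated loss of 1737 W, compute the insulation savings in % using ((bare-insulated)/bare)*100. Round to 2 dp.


Savings = ((4662-1737)/4662)*100 = 62.74 %

62.74 %


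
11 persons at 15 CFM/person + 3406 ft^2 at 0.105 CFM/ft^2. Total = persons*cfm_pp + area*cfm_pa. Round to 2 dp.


Total = 11*15 + 3406*0.105 = 522.63 CFM

522.63 CFM


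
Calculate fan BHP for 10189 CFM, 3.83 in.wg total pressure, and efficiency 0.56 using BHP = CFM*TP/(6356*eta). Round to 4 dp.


BHP = 10189 * 3.83 / (6356 * 0.56) = 10.9637 hp

10.9637 hp


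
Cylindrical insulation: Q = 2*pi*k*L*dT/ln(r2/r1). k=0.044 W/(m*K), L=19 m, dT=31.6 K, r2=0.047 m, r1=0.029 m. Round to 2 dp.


Q = 2*pi*0.044*19*31.6/ln(0.047/0.029) = 343.76 W

343.76 W


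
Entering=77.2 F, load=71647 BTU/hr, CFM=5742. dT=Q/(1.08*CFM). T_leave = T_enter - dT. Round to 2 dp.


dT = 71647/(1.08*5742) = 11.5534
T_leave = 77.2 - 11.5534 = 65.65 F

65.65 F


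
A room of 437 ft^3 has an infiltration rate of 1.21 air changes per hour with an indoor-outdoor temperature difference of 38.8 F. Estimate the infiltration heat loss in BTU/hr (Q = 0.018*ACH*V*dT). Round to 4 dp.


Q = 0.018 * 1.21 * 437 * 38.8 = 369.2930 BTU/hr

369.2930 BTU/hr


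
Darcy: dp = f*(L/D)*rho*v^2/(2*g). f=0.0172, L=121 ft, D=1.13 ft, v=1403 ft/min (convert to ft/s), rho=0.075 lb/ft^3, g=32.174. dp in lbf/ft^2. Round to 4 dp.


v_fps = 1403/60 = 23.3833 ft/s
dp = 0.0172*(121/1.13)*0.075*23.3833^2/(2*32.174) = 1.1737 lbf/ft^2

1.1737 lbf/ft^2


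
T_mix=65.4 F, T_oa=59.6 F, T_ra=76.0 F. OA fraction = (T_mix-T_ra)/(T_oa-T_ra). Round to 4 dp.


frac = (65.4 - 76.0) / (59.6 - 76.0) = 0.6463

0.6463


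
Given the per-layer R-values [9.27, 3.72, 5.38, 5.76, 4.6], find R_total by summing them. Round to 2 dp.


R_total = 9.27 + 3.72 + 5.38 + 5.76 + 4.6 = 28.73

28.73


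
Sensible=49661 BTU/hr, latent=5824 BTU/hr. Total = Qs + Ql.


Qt = 49661 + 5824 = 55485 BTU/hr

55485 BTU/hr


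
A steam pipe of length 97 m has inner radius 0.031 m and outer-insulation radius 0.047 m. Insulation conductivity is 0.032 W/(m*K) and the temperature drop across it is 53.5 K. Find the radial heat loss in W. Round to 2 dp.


Q = 2*pi*0.032*97*53.5/ln(0.047/0.031) = 2507.23 W

2507.23 W


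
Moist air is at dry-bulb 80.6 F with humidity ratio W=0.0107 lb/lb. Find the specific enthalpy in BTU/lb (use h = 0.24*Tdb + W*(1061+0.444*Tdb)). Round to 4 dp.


h = 0.24*80.6 + 0.0107*(1061+0.444*80.6) = 31.0796 BTU/lb

31.0796 BTU/lb


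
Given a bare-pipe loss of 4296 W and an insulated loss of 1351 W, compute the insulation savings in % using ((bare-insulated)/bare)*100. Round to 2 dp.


Savings = ((4296-1351)/4296)*100 = 68.55 %

68.55 %


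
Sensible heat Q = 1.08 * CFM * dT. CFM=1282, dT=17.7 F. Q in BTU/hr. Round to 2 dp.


Q = 1.08 * 1282 * 17.7 = 24506.71 BTU/hr

24506.71 BTU/hr


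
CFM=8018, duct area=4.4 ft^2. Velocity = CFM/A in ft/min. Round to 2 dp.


V = 8018 / 4.4 = 1822.27 ft/min

1822.27 ft/min


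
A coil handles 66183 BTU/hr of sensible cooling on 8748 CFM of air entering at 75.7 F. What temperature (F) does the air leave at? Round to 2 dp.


dT = 66183/(1.08*8748) = 7.0051
T_leave = 75.7 - 7.0051 = 68.69 F

68.69 F


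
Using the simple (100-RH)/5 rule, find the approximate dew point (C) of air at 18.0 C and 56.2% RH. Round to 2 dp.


Td = 18.0 - (100-56.2)/5 = 9.24 C

9.24 C


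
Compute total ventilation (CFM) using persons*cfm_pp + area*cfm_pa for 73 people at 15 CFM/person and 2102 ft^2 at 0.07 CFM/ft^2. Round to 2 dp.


Total = 73*15 + 2102*0.07 = 1242.14 CFM

1242.14 CFM


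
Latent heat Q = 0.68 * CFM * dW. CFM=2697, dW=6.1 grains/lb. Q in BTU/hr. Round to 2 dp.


Q = 0.68 * 2697 * 6.1 = 11187.16 BTU/hr

11187.16 BTU/hr


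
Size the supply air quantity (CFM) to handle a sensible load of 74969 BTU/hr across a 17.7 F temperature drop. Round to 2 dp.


CFM = 74969 / (1.08 * 17.7) = 3921.79

3921.79 CFM


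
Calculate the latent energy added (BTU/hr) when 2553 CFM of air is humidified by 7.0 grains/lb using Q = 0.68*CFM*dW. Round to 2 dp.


Q = 0.68 * 2553 * 7.0 = 12152.28 BTU/hr

12152.28 BTU/hr


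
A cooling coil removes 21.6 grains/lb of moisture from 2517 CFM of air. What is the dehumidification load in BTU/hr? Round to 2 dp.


Q = 0.68 * 2517 * 21.6 = 36969.70 BTU/hr

36969.70 BTU/hr


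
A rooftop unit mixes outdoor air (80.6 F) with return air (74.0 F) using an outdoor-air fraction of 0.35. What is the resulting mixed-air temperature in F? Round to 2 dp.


T_mix = 0.35*80.6 + 0.65*74.0 = 76.31 F

76.31 F


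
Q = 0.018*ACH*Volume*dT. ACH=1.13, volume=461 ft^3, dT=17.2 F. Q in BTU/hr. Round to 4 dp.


Q = 0.018 * 1.13 * 461 * 17.2 = 161.2799 BTU/hr

161.2799 BTU/hr


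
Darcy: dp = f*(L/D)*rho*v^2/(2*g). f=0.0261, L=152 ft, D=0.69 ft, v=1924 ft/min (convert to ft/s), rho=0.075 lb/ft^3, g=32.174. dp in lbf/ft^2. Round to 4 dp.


v_fps = 1924/60 = 32.0667 ft/s
dp = 0.0261*(152/0.69)*0.075*32.0667^2/(2*32.174) = 6.8908 lbf/ft^2

6.8908 lbf/ft^2


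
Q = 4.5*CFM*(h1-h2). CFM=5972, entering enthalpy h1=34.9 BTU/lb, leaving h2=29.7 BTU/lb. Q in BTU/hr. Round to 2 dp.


Q = 4.5 * 5972 * (34.9 - 29.7) = 139744.80 BTU/hr

139744.80 BTU/hr


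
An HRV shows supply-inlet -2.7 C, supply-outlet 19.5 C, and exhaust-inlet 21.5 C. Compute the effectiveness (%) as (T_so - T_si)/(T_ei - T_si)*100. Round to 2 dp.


eff = (19.5-(-2.7))/(21.5-(-2.7))*100 = 91.74 %

91.74 %


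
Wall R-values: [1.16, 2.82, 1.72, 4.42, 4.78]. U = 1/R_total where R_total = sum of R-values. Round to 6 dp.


R_total = 1.16 + 2.82 + 1.72 + 4.42 + 4.78 = 14.90
U = 1/14.90 = 0.067114

0.067114


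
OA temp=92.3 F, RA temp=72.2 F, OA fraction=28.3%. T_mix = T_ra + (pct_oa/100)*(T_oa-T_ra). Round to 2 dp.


T_mix = 72.2 + (28.3/100)*(92.3-72.2) = 77.89 F

77.89 F


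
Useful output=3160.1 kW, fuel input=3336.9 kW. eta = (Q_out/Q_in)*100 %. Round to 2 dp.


eta = (3160.1/3336.9)*100 = 94.70 %

94.70 %


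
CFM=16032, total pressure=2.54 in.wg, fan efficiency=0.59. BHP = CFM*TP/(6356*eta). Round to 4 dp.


BHP = 16032 * 2.54 / (6356 * 0.59) = 10.8589 hp

10.8589 hp


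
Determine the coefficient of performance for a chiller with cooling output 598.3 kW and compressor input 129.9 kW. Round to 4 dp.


COP = 598.3 / 129.9 = 4.6059

4.6059


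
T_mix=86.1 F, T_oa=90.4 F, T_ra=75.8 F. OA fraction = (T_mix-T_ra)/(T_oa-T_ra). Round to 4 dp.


frac = (86.1 - 75.8) / (90.4 - 75.8) = 0.7055

0.7055


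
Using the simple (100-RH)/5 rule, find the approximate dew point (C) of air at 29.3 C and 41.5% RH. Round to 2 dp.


Td = 29.3 - (100-41.5)/5 = 17.60 C

17.60 C


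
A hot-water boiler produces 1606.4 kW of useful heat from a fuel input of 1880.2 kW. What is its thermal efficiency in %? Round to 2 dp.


eta = (1606.4/1880.2)*100 = 85.44 %

85.44 %


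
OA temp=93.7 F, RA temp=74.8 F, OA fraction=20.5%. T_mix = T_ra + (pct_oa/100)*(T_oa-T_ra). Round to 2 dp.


T_mix = 74.8 + (20.5/100)*(93.7-74.8) = 78.67 F

78.67 F


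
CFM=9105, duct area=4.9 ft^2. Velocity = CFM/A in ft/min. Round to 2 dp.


V = 9105 / 4.9 = 1858.16 ft/min

1858.16 ft/min


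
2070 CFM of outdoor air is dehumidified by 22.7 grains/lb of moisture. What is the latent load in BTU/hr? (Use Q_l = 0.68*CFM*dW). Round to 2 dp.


Q = 0.68 * 2070 * 22.7 = 31952.52 BTU/hr

31952.52 BTU/hr


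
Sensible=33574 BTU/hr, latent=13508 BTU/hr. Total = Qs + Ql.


Qt = 33574 + 13508 = 47082 BTU/hr

47082 BTU/hr


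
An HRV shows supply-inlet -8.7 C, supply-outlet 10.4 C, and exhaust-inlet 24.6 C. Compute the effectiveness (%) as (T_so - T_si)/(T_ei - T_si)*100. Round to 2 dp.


eff = (10.4-(-8.7))/(24.6-(-8.7))*100 = 57.36 %

57.36 %


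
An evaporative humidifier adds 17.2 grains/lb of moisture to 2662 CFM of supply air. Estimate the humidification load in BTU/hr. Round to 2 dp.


Q = 0.68 * 2662 * 17.2 = 31134.75 BTU/hr

31134.75 BTU/hr


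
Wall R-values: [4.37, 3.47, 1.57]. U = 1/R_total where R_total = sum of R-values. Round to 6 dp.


R_total = 4.37 + 3.47 + 1.57 = 9.41
U = 1/9.41 = 0.106270

0.106270


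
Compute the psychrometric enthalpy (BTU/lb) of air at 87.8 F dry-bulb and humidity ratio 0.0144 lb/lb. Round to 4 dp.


h = 0.24*87.8 + 0.0144*(1061+0.444*87.8) = 36.9118 BTU/lb

36.9118 BTU/lb


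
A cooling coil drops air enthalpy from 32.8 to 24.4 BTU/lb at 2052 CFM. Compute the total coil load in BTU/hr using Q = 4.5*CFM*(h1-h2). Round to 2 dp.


Q = 4.5 * 2052 * (32.8 - 24.4) = 77565.60 BTU/hr

77565.60 BTU/hr


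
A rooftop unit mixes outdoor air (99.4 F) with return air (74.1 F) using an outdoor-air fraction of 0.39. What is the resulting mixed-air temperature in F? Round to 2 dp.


T_mix = 0.39*99.4 + 0.61*74.1 = 83.97 F

83.97 F


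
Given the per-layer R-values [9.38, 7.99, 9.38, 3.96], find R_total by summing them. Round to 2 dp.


R_total = 9.38 + 7.99 + 9.38 + 3.96 = 30.71

30.71


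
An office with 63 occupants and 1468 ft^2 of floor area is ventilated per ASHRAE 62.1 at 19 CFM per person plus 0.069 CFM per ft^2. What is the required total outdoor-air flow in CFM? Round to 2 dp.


Total = 63*19 + 1468*0.069 = 1298.29 CFM

1298.29 CFM


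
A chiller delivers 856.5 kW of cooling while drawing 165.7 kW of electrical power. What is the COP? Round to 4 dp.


COP = 856.5 / 165.7 = 5.1690

5.1690


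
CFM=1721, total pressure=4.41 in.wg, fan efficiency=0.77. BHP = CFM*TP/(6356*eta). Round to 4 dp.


BHP = 1721 * 4.41 / (6356 * 0.77) = 1.5508 hp

1.5508 hp


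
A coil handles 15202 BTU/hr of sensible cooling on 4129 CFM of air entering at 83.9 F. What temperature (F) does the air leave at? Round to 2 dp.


dT = 15202/(1.08*4129) = 3.4090
T_leave = 83.9 - 3.4090 = 80.49 F

80.49 F


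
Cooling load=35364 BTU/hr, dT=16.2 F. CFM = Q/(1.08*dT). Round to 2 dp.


CFM = 35364 / (1.08 * 16.2) = 2021.26

2021.26 CFM


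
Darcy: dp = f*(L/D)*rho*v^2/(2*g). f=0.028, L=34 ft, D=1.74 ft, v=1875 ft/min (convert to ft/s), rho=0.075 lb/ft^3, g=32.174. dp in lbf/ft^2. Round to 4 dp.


v_fps = 1875/60 = 31.25 ft/s
dp = 0.028*(34/1.74)*0.075*31.25^2/(2*32.174) = 0.6228 lbf/ft^2

0.6228 lbf/ft^2


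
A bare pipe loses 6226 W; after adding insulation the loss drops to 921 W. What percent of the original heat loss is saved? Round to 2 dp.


Savings = ((6226-921)/6226)*100 = 85.21 %

85.21 %


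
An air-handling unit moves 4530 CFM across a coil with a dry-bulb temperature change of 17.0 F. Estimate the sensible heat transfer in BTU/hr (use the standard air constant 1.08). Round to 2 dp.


Q = 1.08 * 4530 * 17.0 = 83170.80 BTU/hr

83170.80 BTU/hr


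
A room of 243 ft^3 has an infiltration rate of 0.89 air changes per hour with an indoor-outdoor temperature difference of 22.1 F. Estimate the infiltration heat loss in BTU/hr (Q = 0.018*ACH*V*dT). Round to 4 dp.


Q = 0.018 * 0.89 * 243 * 22.1 = 86.0322 BTU/hr

86.0322 BTU/hr


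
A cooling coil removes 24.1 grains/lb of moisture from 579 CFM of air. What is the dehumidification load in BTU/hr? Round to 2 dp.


Q = 0.68 * 579 * 24.1 = 9488.65 BTU/hr

9488.65 BTU/hr


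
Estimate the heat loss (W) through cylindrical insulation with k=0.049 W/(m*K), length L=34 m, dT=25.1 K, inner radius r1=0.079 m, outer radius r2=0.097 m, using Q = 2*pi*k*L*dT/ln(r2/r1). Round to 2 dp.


Q = 2*pi*0.049*34*25.1/ln(0.097/0.079) = 1280.02 W

1280.02 W


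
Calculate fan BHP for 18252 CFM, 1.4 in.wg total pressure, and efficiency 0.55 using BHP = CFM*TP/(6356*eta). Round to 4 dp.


BHP = 18252 * 1.4 / (6356 * 0.55) = 7.3096 hp

7.3096 hp


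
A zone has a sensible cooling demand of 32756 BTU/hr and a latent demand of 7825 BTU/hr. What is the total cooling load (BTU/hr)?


Qt = 32756 + 7825 = 40581 BTU/hr

40581 BTU/hr


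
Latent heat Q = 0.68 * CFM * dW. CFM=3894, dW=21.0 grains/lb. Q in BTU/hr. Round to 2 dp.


Q = 0.68 * 3894 * 21.0 = 55606.32 BTU/hr

55606.32 BTU/hr


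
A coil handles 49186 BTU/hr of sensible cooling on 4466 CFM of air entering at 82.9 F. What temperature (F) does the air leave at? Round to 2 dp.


dT = 49186/(1.08*4466) = 10.1976
T_leave = 82.9 - 10.1976 = 72.70 F

72.70 F


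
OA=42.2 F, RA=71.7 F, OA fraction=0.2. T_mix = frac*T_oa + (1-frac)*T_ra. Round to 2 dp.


T_mix = 0.2*42.2 + 0.8*71.7 = 65.80 F

65.80 F


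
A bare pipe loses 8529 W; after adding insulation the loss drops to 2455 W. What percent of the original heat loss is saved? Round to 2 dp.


Savings = ((8529-2455)/8529)*100 = 71.22 %

71.22 %


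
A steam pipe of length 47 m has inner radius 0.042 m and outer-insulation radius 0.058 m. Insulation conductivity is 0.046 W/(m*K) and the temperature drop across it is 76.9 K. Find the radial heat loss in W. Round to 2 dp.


Q = 2*pi*0.046*47*76.9/ln(0.058/0.042) = 3236.41 W

3236.41 W


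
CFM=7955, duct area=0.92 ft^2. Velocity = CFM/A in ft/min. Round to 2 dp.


V = 7955 / 0.92 = 8646.74 ft/min

8646.74 ft/min


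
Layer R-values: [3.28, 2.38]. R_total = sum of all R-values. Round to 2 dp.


R_total = 3.28 + 2.38 = 5.66

5.66


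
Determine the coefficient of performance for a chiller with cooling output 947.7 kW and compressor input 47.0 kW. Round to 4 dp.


COP = 947.7 / 47.0 = 20.1638

20.1638


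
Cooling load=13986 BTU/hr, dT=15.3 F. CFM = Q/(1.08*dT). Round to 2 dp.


CFM = 13986 / (1.08 * 15.3) = 846.41

846.41 CFM


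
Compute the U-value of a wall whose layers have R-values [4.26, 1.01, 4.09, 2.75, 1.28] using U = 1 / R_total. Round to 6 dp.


R_total = 4.26 + 1.01 + 4.09 + 2.75 + 1.28 = 13.39
U = 1/13.39 = 0.074683

0.074683


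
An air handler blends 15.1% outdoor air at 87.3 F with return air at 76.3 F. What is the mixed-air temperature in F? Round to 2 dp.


T_mix = 76.3 + (15.1/100)*(87.3-76.3) = 77.96 F

77.96 F


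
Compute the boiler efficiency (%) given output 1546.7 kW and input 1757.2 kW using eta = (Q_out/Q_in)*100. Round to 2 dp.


eta = (1546.7/1757.2)*100 = 88.02 %

88.02 %


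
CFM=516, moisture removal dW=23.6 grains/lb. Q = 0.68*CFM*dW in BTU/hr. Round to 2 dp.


Q = 0.68 * 516 * 23.6 = 8280.77 BTU/hr

8280.77 BTU/hr


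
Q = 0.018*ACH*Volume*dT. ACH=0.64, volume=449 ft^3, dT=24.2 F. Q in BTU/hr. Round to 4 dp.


Q = 0.018 * 0.64 * 449 * 24.2 = 125.1740 BTU/hr

125.1740 BTU/hr


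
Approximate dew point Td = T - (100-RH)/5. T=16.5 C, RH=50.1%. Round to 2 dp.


Td = 16.5 - (100-50.1)/5 = 6.52 C

6.52 C


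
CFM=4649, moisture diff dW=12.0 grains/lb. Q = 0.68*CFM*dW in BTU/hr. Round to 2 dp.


Q = 0.68 * 4649 * 12.0 = 37935.84 BTU/hr

37935.84 BTU/hr


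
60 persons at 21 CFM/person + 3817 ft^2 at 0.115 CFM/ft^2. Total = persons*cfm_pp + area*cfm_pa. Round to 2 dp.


Total = 60*21 + 3817*0.115 = 1698.96 CFM

1698.96 CFM


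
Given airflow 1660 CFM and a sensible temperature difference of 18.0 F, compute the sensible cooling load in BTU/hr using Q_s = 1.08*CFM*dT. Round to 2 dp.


Q = 1.08 * 1660 * 18.0 = 32270.40 BTU/hr

32270.40 BTU/hr


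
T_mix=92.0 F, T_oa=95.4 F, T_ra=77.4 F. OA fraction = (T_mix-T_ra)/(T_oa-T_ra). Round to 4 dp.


frac = (92.0 - 77.4) / (95.4 - 77.4) = 0.8111

0.8111


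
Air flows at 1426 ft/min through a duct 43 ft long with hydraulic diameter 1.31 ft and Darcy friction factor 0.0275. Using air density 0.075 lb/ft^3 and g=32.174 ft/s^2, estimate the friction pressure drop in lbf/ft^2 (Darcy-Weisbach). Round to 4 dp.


v_fps = 1426/60 = 23.7667 ft/s
dp = 0.0275*(43/1.31)*0.075*23.7667^2/(2*32.174) = 0.5943 lbf/ft^2

0.5943 lbf/ft^2


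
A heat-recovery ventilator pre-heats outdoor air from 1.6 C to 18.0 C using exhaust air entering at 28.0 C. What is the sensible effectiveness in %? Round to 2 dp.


eff = (18.0-1.6)/(28.0-1.6)*100 = 62.12 %

62.12 %


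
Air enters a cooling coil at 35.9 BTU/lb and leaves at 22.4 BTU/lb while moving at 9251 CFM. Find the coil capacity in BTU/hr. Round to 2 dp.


Q = 4.5 * 9251 * (35.9 - 22.4) = 561998.25 BTU/hr

561998.25 BTU/hr


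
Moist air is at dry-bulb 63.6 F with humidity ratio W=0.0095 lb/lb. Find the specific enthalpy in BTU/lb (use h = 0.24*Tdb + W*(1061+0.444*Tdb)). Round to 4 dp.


h = 0.24*63.6 + 0.0095*(1061+0.444*63.6) = 25.6118 BTU/lb

25.6118 BTU/lb


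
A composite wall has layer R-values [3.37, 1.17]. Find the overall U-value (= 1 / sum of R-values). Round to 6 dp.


R_total = 3.37 + 1.17 = 4.54
U = 1/4.54 = 0.220264

0.220264


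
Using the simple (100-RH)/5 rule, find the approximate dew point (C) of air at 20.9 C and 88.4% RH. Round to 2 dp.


Td = 20.9 - (100-88.4)/5 = 18.58 C

18.58 C


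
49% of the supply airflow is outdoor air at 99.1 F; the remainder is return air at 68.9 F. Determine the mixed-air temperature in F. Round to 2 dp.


T_mix = 0.49*99.1 + 0.51*68.9 = 83.70 F

83.70 F


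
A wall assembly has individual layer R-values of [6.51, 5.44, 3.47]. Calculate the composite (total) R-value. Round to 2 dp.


R_total = 6.51 + 5.44 + 3.47 = 15.42

15.42


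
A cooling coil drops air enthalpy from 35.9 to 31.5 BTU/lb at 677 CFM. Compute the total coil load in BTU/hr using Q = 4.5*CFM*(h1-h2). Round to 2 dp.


Q = 4.5 * 677 * (35.9 - 31.5) = 13404.60 BTU/hr

13404.60 BTU/hr


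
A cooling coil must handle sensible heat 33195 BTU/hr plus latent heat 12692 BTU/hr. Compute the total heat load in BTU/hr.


Qt = 33195 + 12692 = 45887 BTU/hr

45887 BTU/hr


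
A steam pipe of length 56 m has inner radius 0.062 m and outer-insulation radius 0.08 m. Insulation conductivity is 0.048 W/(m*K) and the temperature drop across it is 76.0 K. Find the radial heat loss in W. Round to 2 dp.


Q = 2*pi*0.048*56*76.0/ln(0.08/0.062) = 5035.77 W

5035.77 W


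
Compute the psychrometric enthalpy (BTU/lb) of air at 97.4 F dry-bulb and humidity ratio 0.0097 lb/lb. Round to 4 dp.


h = 0.24*97.4 + 0.0097*(1061+0.444*97.4) = 34.0872 BTU/lb

34.0872 BTU/lb


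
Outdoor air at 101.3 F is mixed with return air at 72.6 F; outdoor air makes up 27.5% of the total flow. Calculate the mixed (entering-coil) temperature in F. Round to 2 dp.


T_mix = 72.6 + (27.5/100)*(101.3-72.6) = 80.49 F

80.49 F


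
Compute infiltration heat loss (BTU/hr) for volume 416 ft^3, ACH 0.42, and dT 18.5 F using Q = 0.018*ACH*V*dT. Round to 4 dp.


Q = 0.018 * 0.42 * 416 * 18.5 = 58.1818 BTU/hr

58.1818 BTU/hr


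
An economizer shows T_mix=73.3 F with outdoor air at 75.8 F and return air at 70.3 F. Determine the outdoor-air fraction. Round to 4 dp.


frac = (73.3 - 70.3) / (75.8 - 70.3) = 0.5455

0.5455


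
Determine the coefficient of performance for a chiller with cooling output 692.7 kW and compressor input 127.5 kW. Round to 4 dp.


COP = 692.7 / 127.5 = 5.4329

5.4329


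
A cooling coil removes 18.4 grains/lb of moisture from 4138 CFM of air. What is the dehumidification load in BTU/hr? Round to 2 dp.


Q = 0.68 * 4138 * 18.4 = 51774.66 BTU/hr

51774.66 BTU/hr


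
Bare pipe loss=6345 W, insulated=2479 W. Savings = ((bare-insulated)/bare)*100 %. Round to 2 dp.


Savings = ((6345-2479)/6345)*100 = 60.93 %

60.93 %


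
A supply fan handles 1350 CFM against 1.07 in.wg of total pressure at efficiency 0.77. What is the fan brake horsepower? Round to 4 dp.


BHP = 1350 * 1.07 / (6356 * 0.77) = 0.2952 hp

0.2952 hp


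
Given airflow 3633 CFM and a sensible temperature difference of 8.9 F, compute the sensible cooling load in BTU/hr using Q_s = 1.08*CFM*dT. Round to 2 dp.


Q = 1.08 * 3633 * 8.9 = 34920.40 BTU/hr

34920.40 BTU/hr


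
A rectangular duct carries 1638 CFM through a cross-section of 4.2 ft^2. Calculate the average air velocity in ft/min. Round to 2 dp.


V = 1638 / 4.2 = 390.00 ft/min

390.00 ft/min


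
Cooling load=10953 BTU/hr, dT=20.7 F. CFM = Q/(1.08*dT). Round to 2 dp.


CFM = 10953 / (1.08 * 20.7) = 489.94

489.94 CFM


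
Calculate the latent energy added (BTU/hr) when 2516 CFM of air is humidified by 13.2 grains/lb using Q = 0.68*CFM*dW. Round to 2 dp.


Q = 0.68 * 2516 * 13.2 = 22583.62 BTU/hr

22583.62 BTU/hr


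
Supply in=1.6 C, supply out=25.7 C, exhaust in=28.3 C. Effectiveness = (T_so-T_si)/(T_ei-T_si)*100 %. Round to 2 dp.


eff = (25.7-1.6)/(28.3-1.6)*100 = 90.26 %

90.26 %


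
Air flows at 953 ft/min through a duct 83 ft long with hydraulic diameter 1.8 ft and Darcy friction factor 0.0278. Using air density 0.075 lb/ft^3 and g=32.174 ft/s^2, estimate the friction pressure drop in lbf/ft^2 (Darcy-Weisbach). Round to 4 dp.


v_fps = 953/60 = 15.8833 ft/s
dp = 0.0278*(83/1.8)*0.075*15.8833^2/(2*32.174) = 0.3769 lbf/ft^2

0.3769 lbf/ft^2


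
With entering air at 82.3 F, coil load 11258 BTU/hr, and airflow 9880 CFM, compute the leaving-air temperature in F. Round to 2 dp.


dT = 11258/(1.08*9880) = 1.0551
T_leave = 82.3 - 1.0551 = 81.24 F

81.24 F


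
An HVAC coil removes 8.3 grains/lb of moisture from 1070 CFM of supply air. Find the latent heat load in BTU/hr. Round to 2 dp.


Q = 0.68 * 1070 * 8.3 = 6039.08 BTU/hr

6039.08 BTU/hr


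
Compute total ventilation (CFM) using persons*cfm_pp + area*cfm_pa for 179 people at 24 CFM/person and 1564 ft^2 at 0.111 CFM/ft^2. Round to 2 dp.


Total = 179*24 + 1564*0.111 = 4469.60 CFM

4469.60 CFM


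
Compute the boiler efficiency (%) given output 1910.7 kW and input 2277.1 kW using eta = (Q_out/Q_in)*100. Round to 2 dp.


eta = (1910.7/2277.1)*100 = 83.91 %

83.91 %


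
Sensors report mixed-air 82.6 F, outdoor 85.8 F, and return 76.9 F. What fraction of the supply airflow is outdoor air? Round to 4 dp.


frac = (82.6 - 76.9) / (85.8 - 76.9) = 0.6404

0.6404


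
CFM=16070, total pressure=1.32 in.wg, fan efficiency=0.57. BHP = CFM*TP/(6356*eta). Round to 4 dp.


BHP = 16070 * 1.32 / (6356 * 0.57) = 5.8551 hp

5.8551 hp


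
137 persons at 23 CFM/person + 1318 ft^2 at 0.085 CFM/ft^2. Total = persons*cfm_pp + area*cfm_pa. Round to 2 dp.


Total = 137*23 + 1318*0.085 = 3263.03 CFM

3263.03 CFM


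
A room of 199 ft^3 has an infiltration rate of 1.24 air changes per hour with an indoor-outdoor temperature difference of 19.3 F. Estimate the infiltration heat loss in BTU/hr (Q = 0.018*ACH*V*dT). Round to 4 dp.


Q = 0.018 * 1.24 * 199 * 19.3 = 85.7244 BTU/hr

85.7244 BTU/hr


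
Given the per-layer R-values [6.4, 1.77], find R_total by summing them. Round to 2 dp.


R_total = 6.4 + 1.77 = 8.17

8.17


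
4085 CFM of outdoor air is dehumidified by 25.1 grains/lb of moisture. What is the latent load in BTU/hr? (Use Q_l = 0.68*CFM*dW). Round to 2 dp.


Q = 0.68 * 4085 * 25.1 = 69722.78 BTU/hr

69722.78 BTU/hr


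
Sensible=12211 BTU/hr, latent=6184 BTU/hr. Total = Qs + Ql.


Qt = 12211 + 6184 = 18395 BTU/hr

18395 BTU/hr


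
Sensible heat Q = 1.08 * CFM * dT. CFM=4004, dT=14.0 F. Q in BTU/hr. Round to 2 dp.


Q = 1.08 * 4004 * 14.0 = 60540.48 BTU/hr

60540.48 BTU/hr


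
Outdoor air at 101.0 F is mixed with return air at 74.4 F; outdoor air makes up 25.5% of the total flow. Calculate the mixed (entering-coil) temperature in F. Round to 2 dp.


T_mix = 74.4 + (25.5/100)*(101.0-74.4) = 81.18 F

81.18 F


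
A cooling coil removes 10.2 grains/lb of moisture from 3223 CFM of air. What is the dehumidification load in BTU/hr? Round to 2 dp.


Q = 0.68 * 3223 * 10.2 = 22354.73 BTU/hr

22354.73 BTU/hr


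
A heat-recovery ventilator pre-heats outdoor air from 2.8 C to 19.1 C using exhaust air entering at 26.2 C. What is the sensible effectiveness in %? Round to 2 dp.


eff = (19.1-2.8)/(26.2-2.8)*100 = 69.66 %

69.66 %


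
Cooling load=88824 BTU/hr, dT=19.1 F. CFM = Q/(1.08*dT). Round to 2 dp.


CFM = 88824 / (1.08 * 19.1) = 4305.99

4305.99 CFM


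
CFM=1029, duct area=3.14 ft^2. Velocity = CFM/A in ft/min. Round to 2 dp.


V = 1029 / 3.14 = 327.71 ft/min

327.71 ft/min


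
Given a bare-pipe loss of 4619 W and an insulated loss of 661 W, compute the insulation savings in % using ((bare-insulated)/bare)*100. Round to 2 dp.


Savings = ((4619-661)/4619)*100 = 85.69 %

85.69 %


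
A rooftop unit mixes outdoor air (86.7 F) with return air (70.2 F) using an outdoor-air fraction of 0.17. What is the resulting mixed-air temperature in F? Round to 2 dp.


T_mix = 0.17*86.7 + 0.83*70.2 = 73.01 F

73.01 F


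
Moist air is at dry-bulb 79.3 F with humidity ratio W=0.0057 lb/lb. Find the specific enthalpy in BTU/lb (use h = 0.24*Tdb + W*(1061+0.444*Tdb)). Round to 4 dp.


h = 0.24*79.3 + 0.0057*(1061+0.444*79.3) = 25.2804 BTU/lb

25.2804 BTU/lb


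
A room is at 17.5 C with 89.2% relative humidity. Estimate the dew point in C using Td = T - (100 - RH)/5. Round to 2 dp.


Td = 17.5 - (100-89.2)/5 = 15.34 C

15.34 C


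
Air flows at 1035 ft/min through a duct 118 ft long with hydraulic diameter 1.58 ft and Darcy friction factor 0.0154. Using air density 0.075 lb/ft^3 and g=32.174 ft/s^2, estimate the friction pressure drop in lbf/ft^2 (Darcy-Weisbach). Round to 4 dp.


v_fps = 1035/60 = 17.25 ft/s
dp = 0.0154*(118/1.58)*0.075*17.25^2/(2*32.174) = 0.3989 lbf/ft^2

0.3989 lbf/ft^2


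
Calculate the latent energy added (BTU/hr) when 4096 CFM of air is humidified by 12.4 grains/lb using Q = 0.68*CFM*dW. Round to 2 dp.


Q = 0.68 * 4096 * 12.4 = 34537.47 BTU/hr

34537.47 BTU/hr


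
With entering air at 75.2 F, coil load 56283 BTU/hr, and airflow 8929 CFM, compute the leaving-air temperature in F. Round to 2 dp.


dT = 56283/(1.08*8929) = 5.8365
T_leave = 75.2 - 5.8365 = 69.36 F

69.36 F


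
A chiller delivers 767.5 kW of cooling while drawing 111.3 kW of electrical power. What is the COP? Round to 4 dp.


COP = 767.5 / 111.3 = 6.8958

6.8958


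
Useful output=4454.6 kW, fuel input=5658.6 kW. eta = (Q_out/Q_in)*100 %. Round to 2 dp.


eta = (4454.6/5658.6)*100 = 78.72 %

78.72 %


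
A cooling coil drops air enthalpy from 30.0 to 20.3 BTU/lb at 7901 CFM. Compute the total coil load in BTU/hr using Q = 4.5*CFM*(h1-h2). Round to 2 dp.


Q = 4.5 * 7901 * (30.0 - 20.3) = 344878.65 BTU/hr

344878.65 BTU/hr


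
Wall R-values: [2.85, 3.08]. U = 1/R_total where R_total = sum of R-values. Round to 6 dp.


R_total = 2.85 + 3.08 = 5.93
U = 1/5.93 = 0.168634

0.168634


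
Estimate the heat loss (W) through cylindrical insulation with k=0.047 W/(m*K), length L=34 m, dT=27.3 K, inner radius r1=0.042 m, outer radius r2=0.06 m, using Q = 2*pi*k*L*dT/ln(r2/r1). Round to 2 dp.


Q = 2*pi*0.047*34*27.3/ln(0.06/0.042) = 768.50 W

768.50 W


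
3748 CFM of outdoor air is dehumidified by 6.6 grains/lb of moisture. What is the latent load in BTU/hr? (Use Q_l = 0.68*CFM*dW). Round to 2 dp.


Q = 0.68 * 3748 * 6.6 = 16821.02 BTU/hr

16821.02 BTU/hr


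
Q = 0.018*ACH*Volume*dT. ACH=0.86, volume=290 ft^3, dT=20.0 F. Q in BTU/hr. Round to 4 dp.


Q = 0.018 * 0.86 * 290 * 20.0 = 89.7840 BTU/hr

89.7840 BTU/hr


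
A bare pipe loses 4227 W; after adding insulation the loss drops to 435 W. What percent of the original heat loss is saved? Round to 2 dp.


Savings = ((4227-435)/4227)*100 = 89.71 %

89.71 %


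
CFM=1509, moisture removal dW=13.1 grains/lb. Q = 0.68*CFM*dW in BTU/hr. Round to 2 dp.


Q = 0.68 * 1509 * 13.1 = 13442.17 BTU/hr

13442.17 BTU/hr


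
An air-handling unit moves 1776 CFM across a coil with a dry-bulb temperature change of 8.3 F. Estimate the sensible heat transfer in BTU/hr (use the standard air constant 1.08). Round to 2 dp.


Q = 1.08 * 1776 * 8.3 = 15920.06 BTU/hr

15920.06 BTU/hr


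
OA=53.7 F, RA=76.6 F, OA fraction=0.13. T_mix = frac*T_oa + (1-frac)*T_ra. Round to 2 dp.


T_mix = 0.13*53.7 + 0.87*76.6 = 73.62 F

73.62 F


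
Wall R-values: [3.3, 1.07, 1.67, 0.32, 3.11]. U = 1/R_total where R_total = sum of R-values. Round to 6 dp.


R_total = 3.3 + 1.07 + 1.67 + 0.32 + 3.11 = 9.47
U = 1/9.47 = 0.105597

0.105597


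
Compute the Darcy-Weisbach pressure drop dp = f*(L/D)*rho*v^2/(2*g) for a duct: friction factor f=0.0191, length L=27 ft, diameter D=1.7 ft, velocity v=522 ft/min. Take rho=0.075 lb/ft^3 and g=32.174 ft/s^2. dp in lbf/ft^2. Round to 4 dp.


v_fps = 522/60 = 8.7 ft/s
dp = 0.0191*(27/1.7)*0.075*8.7^2/(2*32.174) = 0.0268 lbf/ft^2

0.0268 lbf/ft^2


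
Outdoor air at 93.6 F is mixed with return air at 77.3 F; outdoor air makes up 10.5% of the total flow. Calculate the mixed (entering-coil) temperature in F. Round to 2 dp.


T_mix = 77.3 + (10.5/100)*(93.6-77.3) = 79.01 F

79.01 F


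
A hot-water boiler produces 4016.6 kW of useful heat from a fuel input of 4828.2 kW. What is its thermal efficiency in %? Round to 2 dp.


eta = (4016.6/4828.2)*100 = 83.19 %

83.19 %


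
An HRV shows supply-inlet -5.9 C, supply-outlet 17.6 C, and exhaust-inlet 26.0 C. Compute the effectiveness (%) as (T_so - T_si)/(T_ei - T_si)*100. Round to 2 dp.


eff = (17.6-(-5.9))/(26.0-(-5.9))*100 = 73.67 %

73.67 %


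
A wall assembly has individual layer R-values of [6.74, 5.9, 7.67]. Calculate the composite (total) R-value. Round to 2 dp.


R_total = 6.74 + 5.9 + 7.67 = 20.31

20.31


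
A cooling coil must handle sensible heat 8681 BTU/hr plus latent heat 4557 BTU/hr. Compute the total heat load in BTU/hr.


Qt = 8681 + 4557 = 13238 BTU/hr

13238 BTU/hr


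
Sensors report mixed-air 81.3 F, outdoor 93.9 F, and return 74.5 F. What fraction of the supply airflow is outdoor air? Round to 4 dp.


frac = (81.3 - 74.5) / (93.9 - 74.5) = 0.3505

0.3505


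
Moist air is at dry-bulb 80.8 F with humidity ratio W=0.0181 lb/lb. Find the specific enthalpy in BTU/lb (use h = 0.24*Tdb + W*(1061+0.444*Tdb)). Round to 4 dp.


h = 0.24*80.8 + 0.0181*(1061+0.444*80.8) = 39.2454 BTU/lb

39.2454 BTU/lb


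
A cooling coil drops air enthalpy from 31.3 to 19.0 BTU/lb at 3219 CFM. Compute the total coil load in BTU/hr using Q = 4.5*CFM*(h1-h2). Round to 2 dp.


Q = 4.5 * 3219 * (31.3 - 19.0) = 178171.65 BTU/hr

178171.65 BTU/hr


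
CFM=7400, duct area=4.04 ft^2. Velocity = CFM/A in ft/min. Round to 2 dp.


V = 7400 / 4.04 = 1831.68 ft/min

1831.68 ft/min


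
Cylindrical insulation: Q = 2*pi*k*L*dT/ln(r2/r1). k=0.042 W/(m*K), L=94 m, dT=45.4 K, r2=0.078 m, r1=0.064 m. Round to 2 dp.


Q = 2*pi*0.042*94*45.4/ln(0.078/0.064) = 5692.85 W

5692.85 W


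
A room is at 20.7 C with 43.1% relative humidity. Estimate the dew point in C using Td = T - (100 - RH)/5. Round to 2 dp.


Td = 20.7 - (100-43.1)/5 = 9.32 C

9.32 C


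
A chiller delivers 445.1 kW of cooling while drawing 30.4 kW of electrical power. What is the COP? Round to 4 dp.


COP = 445.1 / 30.4 = 14.6414

14.6414


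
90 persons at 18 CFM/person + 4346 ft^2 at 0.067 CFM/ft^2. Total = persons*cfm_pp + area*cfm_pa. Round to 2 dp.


Total = 90*18 + 4346*0.067 = 1911.18 CFM

1911.18 CFM


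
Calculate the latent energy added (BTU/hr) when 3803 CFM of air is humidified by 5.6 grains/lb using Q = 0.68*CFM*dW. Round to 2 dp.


Q = 0.68 * 3803 * 5.6 = 14481.82 BTU/hr

14481.82 BTU/hr


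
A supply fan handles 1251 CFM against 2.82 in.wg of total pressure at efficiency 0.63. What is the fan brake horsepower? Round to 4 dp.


BHP = 1251 * 2.82 / (6356 * 0.63) = 0.8810 hp

0.8810 hp


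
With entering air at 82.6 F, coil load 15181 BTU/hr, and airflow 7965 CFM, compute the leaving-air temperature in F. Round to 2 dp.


dT = 15181/(1.08*7965) = 1.7648
T_leave = 82.6 - 1.7648 = 80.84 F

80.84 F


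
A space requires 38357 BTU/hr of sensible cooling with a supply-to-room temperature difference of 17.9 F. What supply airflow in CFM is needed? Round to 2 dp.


CFM = 38357 / (1.08 * 17.9) = 1984.12

1984.12 CFM


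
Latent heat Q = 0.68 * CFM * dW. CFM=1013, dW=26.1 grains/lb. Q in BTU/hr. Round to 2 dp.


Q = 0.68 * 1013 * 26.1 = 17978.72 BTU/hr

17978.72 BTU/hr


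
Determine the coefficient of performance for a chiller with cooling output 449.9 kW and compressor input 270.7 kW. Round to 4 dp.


COP = 449.9 / 270.7 = 1.6620

1.6620


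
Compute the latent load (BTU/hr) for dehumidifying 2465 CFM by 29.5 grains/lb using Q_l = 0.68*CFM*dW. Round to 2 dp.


Q = 0.68 * 2465 * 29.5 = 49447.90 BTU/hr

49447.90 BTU/hr


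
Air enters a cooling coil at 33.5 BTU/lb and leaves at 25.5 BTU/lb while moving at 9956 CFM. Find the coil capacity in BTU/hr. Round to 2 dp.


Q = 4.5 * 9956 * (33.5 - 25.5) = 358416.00 BTU/hr

358416.00 BTU/hr


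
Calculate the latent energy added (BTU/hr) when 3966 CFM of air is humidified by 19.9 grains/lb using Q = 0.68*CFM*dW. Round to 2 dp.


Q = 0.68 * 3966 * 19.9 = 53667.91 BTU/hr

53667.91 BTU/hr


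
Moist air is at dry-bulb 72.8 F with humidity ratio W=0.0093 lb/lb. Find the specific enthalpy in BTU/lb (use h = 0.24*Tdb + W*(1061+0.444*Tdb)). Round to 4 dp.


h = 0.24*72.8 + 0.0093*(1061+0.444*72.8) = 27.6399 BTU/lb

27.6399 BTU/lb


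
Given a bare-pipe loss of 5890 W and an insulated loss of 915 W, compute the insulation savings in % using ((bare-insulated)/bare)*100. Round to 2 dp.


Savings = ((5890-915)/5890)*100 = 84.47 %

84.47 %


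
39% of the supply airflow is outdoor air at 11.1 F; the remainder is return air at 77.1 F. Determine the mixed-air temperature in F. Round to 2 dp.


T_mix = 0.39*11.1 + 0.61*77.1 = 51.36 F

51.36 F


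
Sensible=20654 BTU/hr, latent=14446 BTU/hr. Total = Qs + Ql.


Qt = 20654 + 14446 = 35100 BTU/hr

35100 BTU/hr


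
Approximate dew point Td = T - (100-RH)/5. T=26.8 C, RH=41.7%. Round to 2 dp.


Td = 26.8 - (100-41.7)/5 = 15.14 C

15.14 C


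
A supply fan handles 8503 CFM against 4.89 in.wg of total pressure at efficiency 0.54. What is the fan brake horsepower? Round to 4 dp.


BHP = 8503 * 4.89 / (6356 * 0.54) = 12.1144 hp

12.1144 hp


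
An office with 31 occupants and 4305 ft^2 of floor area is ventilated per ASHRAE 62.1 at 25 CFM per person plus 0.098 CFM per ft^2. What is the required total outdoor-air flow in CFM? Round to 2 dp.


Total = 31*25 + 4305*0.098 = 1196.89 CFM

1196.89 CFM


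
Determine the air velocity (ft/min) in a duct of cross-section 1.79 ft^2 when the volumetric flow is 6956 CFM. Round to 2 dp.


V = 6956 / 1.79 = 3886.03 ft/min

3886.03 ft/min


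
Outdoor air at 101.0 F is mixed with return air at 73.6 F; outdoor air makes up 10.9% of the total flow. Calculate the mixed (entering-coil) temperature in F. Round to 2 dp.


T_mix = 73.6 + (10.9/100)*(101.0-73.6) = 76.59 F

76.59 F


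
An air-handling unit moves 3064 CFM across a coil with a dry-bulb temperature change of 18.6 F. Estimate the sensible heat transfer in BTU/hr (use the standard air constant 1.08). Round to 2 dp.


Q = 1.08 * 3064 * 18.6 = 61549.63 BTU/hr

61549.63 BTU/hr


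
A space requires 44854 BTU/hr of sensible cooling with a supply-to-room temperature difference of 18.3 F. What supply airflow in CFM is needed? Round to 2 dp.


CFM = 44854 / (1.08 * 18.3) = 2269.48

2269.48 CFM
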